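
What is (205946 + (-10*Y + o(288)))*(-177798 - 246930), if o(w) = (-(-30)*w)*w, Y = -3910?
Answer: -1160937074448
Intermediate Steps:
o(w) = 30*w² (o(w) = (30*w)*w = 30*w²)
(205946 + (-10*Y + o(288)))*(-177798 - 246930) = (205946 + (-10*(-3910) + 30*288²))*(-177798 - 246930) = (205946 + (39100 + 30*82944))*(-424728) = (205946 + (39100 + 2488320))*(-424728) = (205946 + 2527420)*(-424728) = 2733366*(-424728) = -1160937074448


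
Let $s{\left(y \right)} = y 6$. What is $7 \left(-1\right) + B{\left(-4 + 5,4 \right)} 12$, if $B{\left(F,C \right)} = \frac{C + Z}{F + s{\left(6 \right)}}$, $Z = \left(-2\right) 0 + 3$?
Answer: $- \frac{175}{37} \approx -4.7297$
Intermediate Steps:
$s{\left(y \right)} = 6 y$
$Z = 3$ ($Z = 0 + 3 = 3$)
$B{\left(F,C \right)} = \frac{3 + C}{36 + F}$ ($B{\left(F,C \right)} = \frac{C + 3}{F + 6 \cdot 6} = \frac{3 + C}{F + 36} = \frac{3 + C}{36 + F}$)
$7 \left(-1\right) + B{\left(-4 + 5,4 \right)} 12 = 7 \left(-1\right) + \frac{3 + 4}{36 + \left(-4 + 5\right)} 12 = -7 + \frac{1}{36 + 1} \cdot 7 \cdot 12 = -7 + \frac{1}{37} \cdot 7 \cdot 12 = -7 + \frac{7}{37} \cdot 12 = -7 + \frac{84}{37} = - \frac{175}{37}$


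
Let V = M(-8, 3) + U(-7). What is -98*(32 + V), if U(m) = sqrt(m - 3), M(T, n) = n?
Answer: -3430 - 98*I*sqrt(10) ≈ -3430.0 - 309.9*I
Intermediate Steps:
U(m) = sqrt(-3 + m)
V = 3 + I*sqrt(10) (V = 3 + sqrt(-3 - 7) = 3 + sqrt(-10) = 3 + I*sqrt(10) ≈ 3.0 + 3.1623*I)
-98*(32 + V) = -98*(32 + (3 + I*sqrt(10))) = -98*(35 + I*sqrt(10)) = -3430 - 98*I*sqrt(10)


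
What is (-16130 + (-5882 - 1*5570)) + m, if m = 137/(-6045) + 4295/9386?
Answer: -120379464919/4364490 ≈ -27582.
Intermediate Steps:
m = 1898261/4364490 (m = 137*(-1/6045) + 4295*(1/9386) = -137/6045 + 4295/9386 = 1898261/4364490 ≈ 0.43493)
(-16130 + (-5882 - 1*5570)) + m = (-16130 + (-5882 - 1*5570)) + 1898261/4364490 = (-16130 + (-5882 - 5570)) + 1898261/4364490 = (-16130 - 11452) + 1898261/4364490 = -27582 + 1898261/4364490 = -120379464919/4364490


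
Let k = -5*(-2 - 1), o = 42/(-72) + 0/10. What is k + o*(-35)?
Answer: 425/12 ≈ 35.417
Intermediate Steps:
o = -7/12 (o = 42*(-1/72) + 0*(⅒) = -7/12 + 0 = -7/12 ≈ -0.58333)
k = 15 (k = -5*(-3) = 15)
k + o*(-35) = 15 - 7/12*(-35) = 15 + 245/12 = 425/12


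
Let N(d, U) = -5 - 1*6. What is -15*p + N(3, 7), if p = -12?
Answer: 169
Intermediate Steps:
N(d, U) = -11 (N(d, U) = -5 - 6 = -11)
-15*p + N(3, 7) = -15*(-12) - 11 = 180 - 11 = 169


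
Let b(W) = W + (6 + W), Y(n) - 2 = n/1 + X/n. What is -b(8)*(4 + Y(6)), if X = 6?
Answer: -286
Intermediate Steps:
Y(n) = 2 + n + 6/n (Y(n) = 2 + (n/1 + 6/n) = 2 + (n*1 + 6/n) = 2 + (n + 6/n) = 2 + n + 6/n)
b(W) = 6 + 2*W
-b(8)*(4 + Y(6)) = -(6 + 2*8)*(4 + (2 + 6 + 6/6)) = -(6 + 16)*(4 + (2 + 6 + 6*(1/6))) = -22*(4 + (2 + 6 + 1)) = -22*(4 + 9) = -22*13 = -1*286 = -286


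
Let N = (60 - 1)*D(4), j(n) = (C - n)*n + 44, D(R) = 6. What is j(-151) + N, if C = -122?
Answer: -3981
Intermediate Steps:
j(n) = 44 + n*(-122 - n) (j(n) = (-122 - n)*n + 44 = n*(-122 - n) + 44 = 44 + n*(-122 - n))
N = 354 (N = (60 - 1)*6 = 59*6 = 354)
j(-151) + N = (44 - 1*(-151)² - 122*(-151)) + 354 = (44 - 1*22801 + 18422) + 354 = (44 - 22801 + 18422) + 354 = -4335 + 354 = -3981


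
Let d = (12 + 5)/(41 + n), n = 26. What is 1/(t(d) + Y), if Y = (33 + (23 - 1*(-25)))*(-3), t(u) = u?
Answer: -67/16264 ≈ -0.0041195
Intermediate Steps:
d = 17/67 (d = (12 + 5)/(41 + 26) = 17/67 ≈ 0.25373)
Y = -243 (Y = (33 + (23 + 25))*(-3) = (33 + 48)*(-3) = 81*(-3) = -243)
1/(t(d) + Y) = 1/(17/67 - 243) = 1/(-16264/67) = -67/16264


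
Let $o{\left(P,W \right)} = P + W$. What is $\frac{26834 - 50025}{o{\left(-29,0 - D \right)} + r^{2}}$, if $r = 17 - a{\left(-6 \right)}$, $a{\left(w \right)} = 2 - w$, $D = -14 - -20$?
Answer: $- \frac{23191}{46} \approx -504.15$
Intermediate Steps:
$D = 6$ ($D = -14 + 20 = 6$)
$r = 9$ ($r = 17 - \left(2 - -6\right) = 17 - \left(2 + 6\right) = 17 - 8 = 9$)
$\frac{26834 - 50025}{o{\left(-29,0 - D \right)} + r^{2}} = \frac{26834 - 50025}{\left(-29 + \left(0 - 6\right)\right) + 9^{2}} = - \frac{23191}{\left(-29 + \left(0 - 6\right)\right) + 81} = - \frac{23191}{\left(-29 - 6\right) + 81} = - \frac{23191}{-35 + 81} = - \frac{23191}{46}$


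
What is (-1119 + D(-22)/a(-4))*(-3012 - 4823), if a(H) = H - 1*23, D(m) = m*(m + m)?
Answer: 244303135/27 ≈ 9.0483e+6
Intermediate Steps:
D(m) = 2*m² (D(m) = m*(2*m) = 2*m²)
a(H) = -23 + H (a(H) = H - 23 = -23 + H)
(-1119 + D(-22)/a(-4))*(-3012 - 4823) = (-1119 + (2*(-22)²)/(-23 - 4))*(-3012 - 4823) = (-1119 + (2*484)/(-27))*(-7835) = (-1119 + 968*(-1/27))*(-7835) = (-1119 - 968/27)*(-7835) = -31181/27*(-7835) = 244303135/27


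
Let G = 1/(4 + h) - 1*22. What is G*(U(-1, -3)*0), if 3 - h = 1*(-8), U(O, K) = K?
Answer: 0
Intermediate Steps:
h = 11 (h = 3 - (-8) = 3 - 1*(-8) = 3 + 8 = 11)
G = -329/15 (G = 1/(4 + 11) - 1*22 = 1/15 - 22 = -329/15 ≈ -21.933)
G*(U(-1, -3)*0) = -(-329)*0/5 = -329/15*0 = 0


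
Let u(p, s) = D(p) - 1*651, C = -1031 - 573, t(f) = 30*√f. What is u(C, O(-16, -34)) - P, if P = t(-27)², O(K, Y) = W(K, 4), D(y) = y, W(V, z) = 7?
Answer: 22045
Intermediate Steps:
O(K, Y) = 7
C = -1604
u(p, s) = -651 + p (u(p, s) = p - 1*651 = p - 651 = -651 + p)
P = -24300 (P = (30*√(-27))² = (30*(3*I*√3))² = (90*I*√3)² = -24300)
u(C, O(-16, -34)) - P = (-651 - 1604) - 1*(-24300) = -2255 + 24300 = 22045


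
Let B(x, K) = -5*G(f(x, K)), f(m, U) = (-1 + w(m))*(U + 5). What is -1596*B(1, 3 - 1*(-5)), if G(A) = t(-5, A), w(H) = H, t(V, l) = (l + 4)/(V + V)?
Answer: -3192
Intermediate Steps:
t(V, l) = (4 + l)/(2*V) (t(V, l) = (4 + l)/((2*V)) = (4 + l)*(1/(2*V)) = (4 + l)/(2*V))
f(m, U) = (-1 + m)*(5 + U) (f(m, U) = (-1 + m)*(U + 5) = (-1 + m)*(5 + U))
G(A) = -⅖ - A/10 (G(A) = (½)*(4 + A)/(-5) = (½)*(-⅕)*(4 + A) = -⅖ - A/10)
B(x, K) = -½ - K/2 + 5*x/2 + K*x/2 (B(x, K) = -5*(-⅖ - (-5 - K + 5*x + K*x)/10) = -5*(-⅖ + (½ - x/2 + K/10 - K*x/10)) = -5*(⅒ - x/2 + K/10 - K*x/10) = -½ - K/2 + 5*x/2 + K*x/2)
-1596*B(1, 3 - 1*(-5)) = -1596*(-½ - (3 - 1*(-5))/2 + (5/2)*1 + (½)*(3 - 1*(-5))*1) = -1596*(-½ - (3 + 5)/2 + 5/2 + (½)*(3 + 5)*1) = -1596*(-½ - ½*8 + 5/2 + (½)*8*1) = -1596*(-½ - 4 + 5/2 + 4) = -1596*2 = -3192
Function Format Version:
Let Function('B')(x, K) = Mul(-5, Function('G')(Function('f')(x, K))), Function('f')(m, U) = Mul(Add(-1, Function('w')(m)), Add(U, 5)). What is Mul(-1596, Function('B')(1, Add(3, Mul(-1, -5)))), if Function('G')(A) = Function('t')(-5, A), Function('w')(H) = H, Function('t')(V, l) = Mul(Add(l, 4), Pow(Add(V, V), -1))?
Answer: -3192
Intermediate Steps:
Function('t')(V, l) = Mul(Rational(1, 2), Pow(V, -1), Add(4, l)) (Function('t')(V, l) = Mul(Add(4, l), Pow(Mul(2, V), -1)) = Mul(Add(4, l), Mul(Rational(1, 2), Pow(V, -1))) = Mul(Rational(1, 2), Pow(V, -1), Add(4, l)))
Function('f')(m, U) = Mul(Add(-1, m), Add(5, U)) (Function('f')(m, U) = Mul(Add(-1, m), Add(U, 5)) = Mul(Add(-1, m), Add(5, U)))
Function('G')(A) = Add(Rational(-2, 5), Mul(Rational(-1, 10), A)) (Function('G')(A) = Mul(Rational(1, 2), Pow(-5, -1), Add(4, A)) = Mul(Rational(1, 2), Rational(-1, 5), Add(4, A)) = Add(Rational(-2, 5), Mul(Rational(-1, 10), A)))
Function('B')(x, K) = Add(Rational(-1, 2), Mul(Rational(-1, 2), K), Mul(Rational(5, 2), x), Mul(Rational(1, 2), K, x)) (Function('B')(x, K) = Mul(-5, Add(Rational(-2, 5), Mul(Rational(-1, 10), Add(-5, Mul(-1, K), Mul(5, x), Mul(K, x))))) = Mul(-5, Add(Rational(-2, 5), Add(Rational(1, 2), Mul(Rational(-1, 2), x), Mul(Rational(1, 10), K), Mul(Rational(-1, 10), K, x)))) = Mul(-5, Add(Rational(1, 10), Mul(Rational(-1, 2), x), Mul(Rational(1, 10), K), Mul(Rational(-1, 10), K, x))) = Add(Rational(-1, 2), Mul(Rational(-1, 2), K), Mul(Rational(5, 2), x), Mul(Rational(1, 2), K, x)))
Mul(-1596, Function('B')(1, Add(3, Mul(-1, -5)))) = Mul(-1596, Add(Rational(-1, 2), Mul(Rational(-1, 2), Add(3, Mul(-1, -5))), Mul(Rational(5, 2), 1), Mul(Rational(1, 2), Add(3, Mul(-1, -5)), 1))) = Mul(-1596, Add(Rational(-1, 2), Mul(Rational(-1, 2), Add(3, 5)), Rational(5, 2), Mul(Rational(1, 2), Add(3, 5), 1))) = Mul(-1596, Add(Rational(-1, 2), Mul(Rational(-1, 2), 8), Rational(5, 2), Mul(Rational(1, 2), 8, 1))) = Mul(-1596, Add(Rational(-1, 2), -4, Rational(5, 2), 4)) = Mul(-1596, 2) = -3192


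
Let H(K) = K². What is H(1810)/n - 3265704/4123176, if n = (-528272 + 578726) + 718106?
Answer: 22912598807/6601891972 ≈ 3.4706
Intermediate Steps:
n = 768560 (n = 50454 + 718106 = 768560)
H(1810)/n - 3265704/4123176 = 1810²/768560 - 3265704/4123176 = 3276100*(1/768560) - 3265704*1/4123176 = 163805/38428 - 136071/171799 = 22912598807/6601891972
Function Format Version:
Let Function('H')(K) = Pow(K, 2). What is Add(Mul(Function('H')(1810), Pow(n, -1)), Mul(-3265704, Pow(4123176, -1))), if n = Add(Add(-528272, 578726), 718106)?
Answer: Rational(22912598807, 6601891972) ≈ 3.4706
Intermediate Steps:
n = 768560 (n = Add(50454, 718106) = 768560)
Add(Mul(Function('H')(1810), Pow(n, -1)), Mul(-3265704, Pow(4123176, -1))) = Add(Mul(Pow(1810, 2), Pow(768560, -1)), Mul(-3265704, Pow(4123176, -1))) = Add(Mul(3276100, Rational(1, 768560)), Mul(-3265704, Rational(1, 4123176))) = Add(Rational(163805, 38428), Rational(-136071, 171799)) = Rational(22912598807, 6601891972)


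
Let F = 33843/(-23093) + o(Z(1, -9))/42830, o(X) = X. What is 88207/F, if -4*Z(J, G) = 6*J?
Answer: -174486357740660/2899060659 ≈ -60187.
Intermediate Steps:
Z(J, G) = -3*J/2
F = -2899060659/1978146380 (F = 33843/(-23093) - 3/2*1/42830 = 33843*(-1/23093) - 3/2*1/42830 = -33843/23093 - 3/85660 = -2899060659/1978146380 ≈ -1.4655)
88207/F = 88207/(-2899060659/1978146380) = 88207*(-1978146380/2899060659) = -174486357740660/2899060659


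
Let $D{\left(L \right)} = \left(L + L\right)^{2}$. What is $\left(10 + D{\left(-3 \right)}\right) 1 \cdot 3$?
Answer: $138$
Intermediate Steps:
$D{\left(L \right)} = 4 L^{2}$ ($D{\left(L \right)} = \left(2 L\right)^{2} = 4 L^{2}$)
$\left(10 + D{\left(-3 \right)}\right) 1 \cdot 3 = \left(10 + 4 \left(-3\right)^{2}\right) 1 \cdot 3 = \left(10 + 4 \cdot 9\right) 1 \cdot 3 = \left(10 + 36\right) 1 \cdot 3 = 46 \cdot 1 \cdot 3 = 46 \cdot 3 = 138$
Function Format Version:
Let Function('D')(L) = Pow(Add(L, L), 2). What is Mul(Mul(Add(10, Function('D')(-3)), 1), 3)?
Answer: 138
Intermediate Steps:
Function('D')(L) = Mul(4, Pow(L, 2)) (Function('D')(L) = Pow(Mul(2, L), 2) = Mul(4, Pow(L, 2)))
Mul(Mul(Add(10, Function('D')(-3)), 1), 3) = Mul(Mul(Add(10, Mul(4, Pow(-3, 2))), 1), 3) = Mul(Mul(Add(10, Mul(4, 9)), 1), 3) = Mul(Mul(Add(10, 36), 1), 3) = Mul(Mul(46, 1), 3) = Mul(46, 3) = 138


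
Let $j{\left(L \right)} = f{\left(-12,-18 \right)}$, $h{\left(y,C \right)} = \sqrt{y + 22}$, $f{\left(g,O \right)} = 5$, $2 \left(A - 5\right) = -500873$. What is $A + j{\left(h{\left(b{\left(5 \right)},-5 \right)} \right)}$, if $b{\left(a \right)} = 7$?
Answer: $- \frac{500853}{2} \approx -2.5043 \cdot 10^{5}$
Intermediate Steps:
$A = - \frac{500863}{2}$ ($A = 5 + \frac{1}{2} \left(-500873\right) = 5 - \frac{500873}{2} = - \frac{500863}{2} \approx -2.5043 \cdot 10^{5}$)
$h{\left(y,C \right)} = \sqrt{22 + y}$
$j{\left(L \right)} = 5$
$A + j{\left(h{\left(b{\left(5 \right)},-5 \right)} \right)} = - \frac{500863}{2} + 5 = - \frac{500853}{2}$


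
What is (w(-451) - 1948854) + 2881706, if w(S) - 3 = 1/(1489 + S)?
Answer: 968303491/1038 ≈ 9.3286e+5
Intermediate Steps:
w(S) = 3 + 1/(1489 + S)
(w(-451) - 1948854) + 2881706 = ((4468 + 3*(-451))/(1489 - 451) - 1948854) + 2881706 = ((4468 - 1353)/1038 - 1948854) + 2881706 = ((1/1038)*3115 - 1948854) + 2881706 = (3115/1038 - 1948854) + 2881706 = -2022907337/1038 + 2881706 = 968303491/1038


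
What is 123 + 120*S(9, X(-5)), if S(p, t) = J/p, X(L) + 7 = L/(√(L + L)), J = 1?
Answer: 409/3 ≈ 136.33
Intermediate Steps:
X(L) = -7 + √2*√L/2 (X(L) = -7 + L/(√(L + L)) = -7 + L/(√(2*L)) = -7 + L/((√2*√L)) = -7 + L*(√2/(2*√L)) = -7 + √2*√L/2)
S(p, t) = 1/p
123 + 120*S(9, X(-5)) = 123 + 120/9 = 123 + 120*(⅑) = 123 + 40/3 = 409/3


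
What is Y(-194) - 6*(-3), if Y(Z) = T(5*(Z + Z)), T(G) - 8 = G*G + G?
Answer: 3761686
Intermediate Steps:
T(G) = 8 + G + G**2 (T(G) = 8 + (G*G + G) = 8 + (G**2 + G) = 8 + (G + G**2) = 8 + G + G**2)
Y(Z) = 8 + 10*Z + 100*Z**2 (Y(Z) = 8 + 5*(Z + Z) + (5*(Z + Z))**2 = 8 + 5*(2*Z) + (5*(2*Z))**2 = 8 + 10*Z + (10*Z)**2 = 8 + 10*Z + 100*Z**2)
Y(-194) - 6*(-3) = (8 + 10*(-194) + 100*(-194)**2) - 6*(-3) = (8 - 1940 + 100*37636) + 18 = (8 - 1940 + 3763600) + 18 = 3761668 + 18 = 3761686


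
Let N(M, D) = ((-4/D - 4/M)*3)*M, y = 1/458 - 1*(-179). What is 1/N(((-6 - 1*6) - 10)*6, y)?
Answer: -7453/23484 ≈ -0.31737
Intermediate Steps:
y = 81983/458 (y = 1/458 + 179 = 81983/458 ≈ 179.00)
N(M, D) = M*(-12/D - 12/M) (N(M, D) = (-12/D - 12/M)*M = M*(-12/D - 12/M))
1/N(((-6 - 1*6) - 10)*6, y) = 1/(-12 - 12*((-6 - 1*6) - 10)*6/81983/458) = 1/(-12 - 12*((-6 - 6) - 10)*6*458/81983) = 1/(-12 - 12*(-12 - 10)*6*458/81983) = 1/(-12 - 12*(-22*6)*458/81983) = 1/(-12 - 12*(-132)*458/81983) = 1/(-12 + 65952/7453) = 1/(-23484/7453) = -7453/23484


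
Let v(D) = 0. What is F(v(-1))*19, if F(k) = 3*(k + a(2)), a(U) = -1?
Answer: -57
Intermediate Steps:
F(k) = -3 + 3*k (F(k) = 3*(k - 1) = 3*(-1 + k) = -3 + 3*k)
F(v(-1))*19 = (-3 + 3*0)*19 = (-3 + 0)*19 = -3*19 = -57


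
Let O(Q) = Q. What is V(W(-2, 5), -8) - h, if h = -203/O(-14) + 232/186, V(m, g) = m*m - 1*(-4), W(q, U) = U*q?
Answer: 16415/186 ≈ 88.253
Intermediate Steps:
V(m, g) = 4 + m² (V(m, g) = m² + 4 = 4 + m²)
h = 2929/186 (h = -203/(-14) + 232/186 = -203*(-1/14) + 232*(1/186) = 29/2 + 116/93 = 2929/186 ≈ 15.747)
V(W(-2, 5), -8) - h = (4 + (5*(-2))²) - 1*2929/186 = (4 + (-10)²) - 2929/186 = (4 + 100) - 2929/186 = 104 - 2929/186 = 16415/186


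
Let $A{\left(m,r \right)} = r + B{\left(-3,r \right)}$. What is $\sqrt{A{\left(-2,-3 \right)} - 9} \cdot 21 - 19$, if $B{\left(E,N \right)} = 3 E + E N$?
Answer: $-19 + 42 i \sqrt{3} \approx -19.0 + 72.746 i$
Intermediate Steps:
$A{\left(m,r \right)} = -9 - 2 r$ ($A{\left(m,r \right)} = r - 3 \left(3 + r\right) = r - \left(9 + 3 r\right) = -9 - 2 r$)
$\sqrt{A{\left(-2,-3 \right)} - 9} \cdot 21 - 19 = \sqrt{\left(-9 - -6\right) - 9} \cdot 21 - 19 = \sqrt{\left(-9 + 6\right) - 9} \cdot 21 - 19 = \sqrt{-3 - 9} \cdot 21 - 19 = \sqrt{-12} \cdot 21 - 19 = 2 i \sqrt{3} \cdot 21 - 19 = 42 i \sqrt{3} - 19 = -19 + 42 i \sqrt{3}$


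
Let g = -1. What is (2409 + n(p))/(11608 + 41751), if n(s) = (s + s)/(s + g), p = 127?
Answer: 151894/3361617 ≈ 0.045185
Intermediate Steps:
n(s) = 2*s/(-1 + s) (n(s) = (s + s)/(s - 1) = (2*s)/(-1 + s) = 2*s/(-1 + s))
(2409 + n(p))/(11608 + 41751) = (2409 + 2*127/(-1 + 127))/(11608 + 41751) = (2409 + 2*127/126)/53359 = (2409 + 2*127*(1/126))*(1/53359) = (2409 + 127/63)*(1/53359) = (151894/63)*(1/53359) = 151894/3361617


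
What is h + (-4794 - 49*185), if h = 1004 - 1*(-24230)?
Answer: 11375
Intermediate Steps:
h = 25234 (h = 1004 + 24230 = 25234)
h + (-4794 - 49*185) = 25234 + (-4794 - 49*185) = 25234 + (-4794 - 9065) = 25234 - 13859 = 11375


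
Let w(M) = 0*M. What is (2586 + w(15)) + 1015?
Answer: 3601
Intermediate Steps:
w(M) = 0
(2586 + w(15)) + 1015 = (2586 + 0) + 1015 = 2586 + 1015 = 3601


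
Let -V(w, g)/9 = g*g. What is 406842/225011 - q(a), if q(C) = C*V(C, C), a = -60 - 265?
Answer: -69517851202533/225011 ≈ -3.0895e+8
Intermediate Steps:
V(w, g) = -9*g² (V(w, g) = -9*g*g = -9*g²)
a = -325
q(C) = -9*C³ (q(C) = C*(-9*C²) = -9*C³)
406842/225011 - q(a) = 406842/225011 - (-9)*(-325)³ = 406842*(1/225011) - (-9)*(-34328125) = 406842/225011 - 1*308953125 = 406842/225011 - 308953125 = -69517851202533/225011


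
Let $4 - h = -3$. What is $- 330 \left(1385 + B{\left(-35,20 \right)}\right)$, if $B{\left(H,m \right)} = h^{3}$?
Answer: $-570240$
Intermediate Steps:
$h = 7$ ($h = 4 - -3 = 4 + 3 = 7$)
$B{\left(H,m \right)} = 343$ ($B{\left(H,m \right)} = 7^{3} = 343$)
$- 330 \left(1385 + B{\left(-35,20 \right)}\right) = - 330 \left(1385 + 343\right) = \left(-330\right) 1728 = -570240$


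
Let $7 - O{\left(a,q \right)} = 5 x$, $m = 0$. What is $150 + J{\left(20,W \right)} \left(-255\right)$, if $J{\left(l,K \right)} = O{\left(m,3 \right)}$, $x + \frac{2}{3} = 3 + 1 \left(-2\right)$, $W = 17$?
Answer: $-1210$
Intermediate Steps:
$x = \frac{1}{3}$ ($x = - \frac{2}{3} + \left(3 + 1 \left(-2\right)\right) = - \frac{2}{3} + \left(3 - 2\right) = - \frac{2}{3} + 1 = \frac{1}{3} \approx 0.33333$)
$O{\left(a,q \right)} = \frac{16}{3}$ ($O{\left(a,q \right)} = 7 - 5 \cdot \frac{1}{3} = 7 - \frac{5}{3} = \frac{16}{3}$)
$J{\left(l,K \right)} = \frac{16}{3}$
$150 + J{\left(20,W \right)} \left(-255\right) = 150 + \frac{16}{3} \left(-255\right) = 150 - 1360 = -1210$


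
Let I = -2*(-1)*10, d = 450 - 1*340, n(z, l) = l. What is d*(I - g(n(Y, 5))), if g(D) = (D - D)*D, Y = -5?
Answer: 2200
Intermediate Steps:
g(D) = 0 (g(D) = 0*D = 0)
d = 110 (d = 450 - 340 = 110)
I = 20 (I = 2*10 = 20)
d*(I - g(n(Y, 5))) = 110*(20 - 1*0) = 110*(20 + 0) = 110*20 = 2200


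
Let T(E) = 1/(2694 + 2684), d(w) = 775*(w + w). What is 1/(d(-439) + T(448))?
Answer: -5378/3659460099 ≈ -1.4696e-6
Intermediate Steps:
d(w) = 1550*w (d(w) = 775*(2*w) = 1550*w)
T(E) = 1/5378
1/(d(-439) + T(448)) = 1/(1550*(-439) + 1/5378) = 1/(-680450 + 1/5378) = 1/(-3659460099/5378) = -5378/3659460099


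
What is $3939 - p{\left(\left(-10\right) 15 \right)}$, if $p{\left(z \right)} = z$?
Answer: $4089$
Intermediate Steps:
$3939 - p{\left(\left(-10\right) 15 \right)} = 3939 - \left(-10\right) 15 = 3939 - -150 = 3939 + 150 = 4089$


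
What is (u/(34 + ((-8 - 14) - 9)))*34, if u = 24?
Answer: 272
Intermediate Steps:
(u/(34 + ((-8 - 14) - 9)))*34 = (24/(34 + ((-8 - 14) - 9)))*34 = (24/(34 + (-22 - 9)))*34 = (24/(34 - 31))*34 = (24/3)*34 = ((⅓)*24)*34 = 8*34 = 272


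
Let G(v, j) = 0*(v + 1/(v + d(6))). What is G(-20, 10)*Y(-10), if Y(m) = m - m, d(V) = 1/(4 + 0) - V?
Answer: 0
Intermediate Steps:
d(V) = ¼ - V (d(V) = 1/4 - V = ¼ - V)
Y(m) = 0
G(v, j) = 0 (G(v, j) = 0*(v + 1/(v + (¼ - 1*6))) = 0*(v + 1/(v + (¼ - 6))) = 0*(v + 1/(v - 23/4)) = 0*(v + 1/(-23/4 + v)) = 0)
G(-20, 10)*Y(-10) = 0*0 = 0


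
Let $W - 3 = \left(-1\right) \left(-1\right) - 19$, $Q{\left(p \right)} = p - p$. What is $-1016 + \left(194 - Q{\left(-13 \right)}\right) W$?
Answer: $-3926$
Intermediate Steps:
$Q{\left(p \right)} = 0$
$W = -15$ ($W = 3 - 18 = -15$)
$-1016 + \left(194 - Q{\left(-13 \right)}\right) W = -1016 + \left(194 - 0\right) \left(-15\right) = -1016 + \left(194 + 0\right) \left(-15\right) = -1016 + 194 \left(-15\right) = -1016 - 2910 = -3926$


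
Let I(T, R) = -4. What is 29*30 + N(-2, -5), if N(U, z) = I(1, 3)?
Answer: 866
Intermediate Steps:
N(U, z) = -4
29*30 + N(-2, -5) = 29*30 - 4 = 870 - 4 = 866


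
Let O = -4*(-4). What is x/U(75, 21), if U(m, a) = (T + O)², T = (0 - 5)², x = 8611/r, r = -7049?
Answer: -8611/11849369 ≈ -0.00072671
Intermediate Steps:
x = -8611/7049 (x = 8611/(-7049) = 8611*(-1/7049) = -8611/7049 ≈ -1.2216)
O = 16
T = 25 (T = (-5)² = 25)
U(m, a) = 1681 (U(m, a) = (25 + 16)² = 41² = 1681)
x/U(75, 21) = -8611/7049/1681 = -8611/7049*1/1681 = -8611/11849369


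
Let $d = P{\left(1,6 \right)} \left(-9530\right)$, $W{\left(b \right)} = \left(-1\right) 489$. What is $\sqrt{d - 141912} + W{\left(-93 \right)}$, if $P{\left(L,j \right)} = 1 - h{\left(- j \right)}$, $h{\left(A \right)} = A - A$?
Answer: $-489 + i \sqrt{151442} \approx -489.0 + 389.16 i$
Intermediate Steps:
$h{\left(A \right)} = 0$
$P{\left(L,j \right)} = 1$ ($P{\left(L,j \right)} = 1 - 0 = 1 + 0 = 1$)
$W{\left(b \right)} = -489$
$d = -9530$ ($d = 1 \left(-9530\right) = -9530$)
$\sqrt{d - 141912} + W{\left(-93 \right)} = \sqrt{-9530 - 141912} - 489 = \sqrt{-151442} - 489 = i \sqrt{151442} - 489 = -489 + i \sqrt{151442}$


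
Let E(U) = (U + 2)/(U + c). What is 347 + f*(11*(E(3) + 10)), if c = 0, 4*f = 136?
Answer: 14131/3 ≈ 4710.3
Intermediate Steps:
f = 34 (f = (1/4)*136 = 34)
E(U) = (2 + U)/U (E(U) = (U + 2)/(U + 0) = (2 + U)/U)
347 + f*(11*(E(3) + 10)) = 347 + 34*(11*((2 + 3)/3 + 10)) = 347 + 34*(11*((1/3)*5 + 10)) = 347 + 34*(11*(5/3 + 10)) = 347 + 34*(11*(35/3)) = 347 + 34*(385/3) = 347 + 13090/3 = 14131/3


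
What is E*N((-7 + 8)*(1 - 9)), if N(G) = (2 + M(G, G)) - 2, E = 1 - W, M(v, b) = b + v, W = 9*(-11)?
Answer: -1600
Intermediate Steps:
W = -99
E = 100 (E = 1 - 1*(-99) = 1 + 99 = 100)
N(G) = 2*G (N(G) = (2 + (G + G)) - 2 = (2 + 2*G) - 2 = 2*G)
E*N((-7 + 8)*(1 - 9)) = 100*(2*((-7 + 8)*(1 - 9))) = 100*(2*(1*(-8))) = 100*(2*(-8)) = 100*(-16) = -1600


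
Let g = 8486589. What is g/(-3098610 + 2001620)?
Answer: -8486589/1096990 ≈ -7.7363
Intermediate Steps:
g/(-3098610 + 2001620) = 8486589/(-3098610 + 2001620) = 8486589/(-1096990) = 8486589*(-1/1096990) = -8486589/1096990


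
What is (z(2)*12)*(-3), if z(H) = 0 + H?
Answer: -72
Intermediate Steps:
z(H) = H
(z(2)*12)*(-3) = (2*12)*(-3) = 24*(-3) = -72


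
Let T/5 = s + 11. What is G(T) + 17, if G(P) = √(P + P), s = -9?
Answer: 17 + 2*√5 ≈ 21.472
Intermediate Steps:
T = 10 (T = 5*(-9 + 11) = 5*2 = 10)
G(P) = √2*√P (G(P) = √(2*P) = √2*√P)
G(T) + 17 = √2*√10 + 17 = 2*√5 + 17 = 17 + 2*√5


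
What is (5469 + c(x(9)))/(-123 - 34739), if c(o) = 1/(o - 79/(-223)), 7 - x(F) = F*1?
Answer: -1003450/6397177 ≈ -0.15686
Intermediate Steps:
x(F) = 7 - F
c(o) = 1/(79/223 + o) (c(o) = 1/(o - 79*(-1/223)) = 1/(o + 79/223) = 1/(79/223 + o))
(5469 + c(x(9)))/(-123 - 34739) = (5469 + 223/(79 + 223*(7 - 1*9)))/(-123 - 34739) = (5469 + 223/(79 + 223*(7 - 9)))/(-34862) = (5469 + 223/(79 + 223*(-2)))*(-1/34862) = (5469 + 223/(79 - 446))*(-1/34862) = (5469 + 223/(-367))*(-1/34862) = (5469 + 223*(-1/367))*(-1/34862) = (5469 - 223/367)*(-1/34862) = (2006900/367)*(-1/34862) = -1003450/6397177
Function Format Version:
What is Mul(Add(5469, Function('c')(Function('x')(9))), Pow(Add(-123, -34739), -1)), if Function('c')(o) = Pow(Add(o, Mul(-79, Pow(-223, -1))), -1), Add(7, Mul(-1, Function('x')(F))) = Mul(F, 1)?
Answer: Rational(-1003450, 6397177) ≈ -0.15686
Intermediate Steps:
Function('x')(F) = Add(7, Mul(-1, F)) (Function('x')(F) = Add(7, Mul(-1, Mul(F, 1))) = Add(7, Mul(-1, F)))
Function('c')(o) = Pow(Add(Rational(79, 223), o), -1) (Function('c')(o) = Pow(Add(o, Mul(-79, Rational(-1, 223))), -1) = Pow(Add(o, Rational(79, 223)), -1) = Pow(Add(Rational(79, 223), o), -1))
Mul(Add(5469, Function('c')(Function('x')(9))), Pow(Add(-123, -34739), -1)) = Mul(Add(5469, Mul(223, Pow(Add(79, Mul(223, Add(7, Mul(-1, 9)))), -1))), Pow(Add(-123, -34739), -1)) = Mul(Add(5469, Mul(223, Pow(Add(79, Mul(223, Add(7, -9))), -1))), Pow(-34862, -1)) = Mul(Add(5469, Mul(223, Pow(Add(79, Mul(223, -2)), -1))), Rational(-1, 34862)) = Mul(Add(5469, Mul(223, Pow(Add(79, -446), -1))), Rational(-1, 34862)) = Mul(Add(5469, Mul(223, Pow(-367, -1))), Rational(-1, 34862)) = Mul(Add(5469, Mul(223, Rational(-1, 367))), Rational(-1, 34862)) = Mul(Add(5469, Rational(-223, 367)), Rational(-1, 34862)) = Mul(Rational(2006900, 367), Rational(-1, 34862)) = Rational(-1003450, 6397177)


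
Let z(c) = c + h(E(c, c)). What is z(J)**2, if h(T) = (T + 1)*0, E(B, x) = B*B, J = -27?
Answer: 729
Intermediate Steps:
E(B, x) = B**2
h(T) = 0 (h(T) = (1 + T)*0 = 0)
z(c) = c (z(c) = c + 0 = c)
z(J)**2 = (-27)**2 = 729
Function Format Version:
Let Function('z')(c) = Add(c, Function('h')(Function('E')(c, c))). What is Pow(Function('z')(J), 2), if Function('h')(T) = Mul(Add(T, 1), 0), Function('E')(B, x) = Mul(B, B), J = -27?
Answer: 729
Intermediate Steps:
Function('E')(B, x) = Pow(B, 2)
Function('h')(T) = 0 (Function('h')(T) = Mul(Add(1, T), 0) = 0)
Function('z')(c) = c (Function('z')(c) = Add(c, 0) = c)
Pow(Function('z')(J), 2) = Pow(-27, 2) = 729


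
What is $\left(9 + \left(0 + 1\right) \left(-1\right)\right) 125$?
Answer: $1000$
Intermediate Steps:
$\left(9 + \left(0 + 1\right) \left(-1\right)\right) 125 = \left(9 + 1 \left(-1\right)\right) 125 = \left(9 - 1\right) 125 = 8 \cdot 125 = 1000$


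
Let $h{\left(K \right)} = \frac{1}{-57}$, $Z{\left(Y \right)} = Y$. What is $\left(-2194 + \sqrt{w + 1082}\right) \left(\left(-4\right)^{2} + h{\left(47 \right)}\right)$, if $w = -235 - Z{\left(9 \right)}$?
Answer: $- \frac{1998734}{57} + \frac{911 \sqrt{838}}{57} \approx -34603.0$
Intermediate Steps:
$h{\left(K \right)} = - \frac{1}{57}$
$w = -244$ ($w = -235 - 9 = -244$)
$\left(-2194 + \sqrt{w + 1082}\right) \left(\left(-4\right)^{2} + h{\left(47 \right)}\right) = \left(-2194 + \sqrt{-244 + 1082}\right) \left(\left(-4\right)^{2} - \frac{1}{57}\right) = \left(-2194 + \sqrt{838}\right) \left(16 - \frac{1}{57}\right) = \left(-2194 + \sqrt{838}\right) \frac{911}{57} = - \frac{1998734}{57} + \frac{911 \sqrt{838}}{57}$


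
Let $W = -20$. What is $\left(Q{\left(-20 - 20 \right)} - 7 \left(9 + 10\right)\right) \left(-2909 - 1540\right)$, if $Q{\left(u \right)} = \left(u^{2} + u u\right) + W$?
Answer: $-13556103$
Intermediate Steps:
$Q{\left(u \right)} = -20 + 2 u^{2}$ ($Q{\left(u \right)} = \left(u^{2} + u u\right) - 20 = \left(u^{2} + u^{2}\right) - 20 = 2 u^{2} - 20 = -20 + 2 u^{2}$)
$\left(Q{\left(-20 - 20 \right)} - 7 \left(9 + 10\right)\right) \left(-2909 - 1540\right) = \left(\left(-20 + 2 \left(-20 - 20\right)^{2}\right) - 7 \left(9 + 10\right)\right) \left(-2909 - 1540\right) = \left(\left(-20 + 2 \left(-40\right)^{2}\right) - 133\right) \left(-4449\right) = \left(\left(-20 + 2 \cdot 1600\right) - 133\right) \left(-4449\right) = \left(\left(-20 + 3200\right) - 133\right) \left(-4449\right) = \left(3180 - 133\right) \left(-4449\right) = 3047 \left(-4449\right) = -13556103$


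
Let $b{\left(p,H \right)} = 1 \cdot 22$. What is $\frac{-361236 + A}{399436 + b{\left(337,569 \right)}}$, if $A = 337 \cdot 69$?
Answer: $- \frac{337983}{399458} \approx -0.8461$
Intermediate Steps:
$b{\left(p,H \right)} = 22$
$A = 23253$
$\frac{-361236 + A}{399436 + b{\left(337,569 \right)}} = \frac{-361236 + 23253}{399436 + 22} = - \frac{337983}{399458}$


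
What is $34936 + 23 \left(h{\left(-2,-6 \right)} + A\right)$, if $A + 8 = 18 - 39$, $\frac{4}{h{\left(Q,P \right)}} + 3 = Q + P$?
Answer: $\frac{376867}{11} \approx 34261.0$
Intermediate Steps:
$h{\left(Q,P \right)} = \frac{4}{-3 + P + Q}$ ($h{\left(Q,P \right)} = \frac{4}{-3 + \left(Q + P\right)} = \frac{4}{-3 + \left(P + Q\right)} = \frac{4}{-3 + P + Q}$)
$A = -29$ ($A = -8 + \left(18 - 39\right) = -8 - 21 = -29$)
$34936 + 23 \left(h{\left(-2,-6 \right)} + A\right) = 34936 + 23 \left(\frac{4}{-3 - 6 - 2} - 29\right) = 34936 + 23 \left(\frac{4}{-11} - 29\right) = 34936 + 23 \left(4 \left(- \frac{1}{11}\right) - 29\right) = 34936 + 23 \left(- \frac{4}{11} - 29\right) = 34936 + 23 \left(- \frac{323}{11}\right) = 34936 - \frac{7429}{11} = \frac{376867}{11}$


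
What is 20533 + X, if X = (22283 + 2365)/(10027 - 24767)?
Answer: 75657943/3685 ≈ 20531.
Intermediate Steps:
X = -6162/3685 (X = 24648/(-14740) = 24648*(-1/14740) = -6162/3685 ≈ -1.6722)
20533 + X = 20533 - 6162/3685 = 75657943/3685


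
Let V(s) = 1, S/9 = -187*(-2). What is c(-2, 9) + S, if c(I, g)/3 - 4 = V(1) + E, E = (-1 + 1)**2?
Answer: 3381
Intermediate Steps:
S = 3366 (S = 9*(-187*(-2)) = 9*374 = 3366)
E = 0 (E = 0**2 = 0)
c(I, g) = 15 (c(I, g) = 12 + 3*(1 + 0) = 12 + 3*1 = 12 + 3 = 15)
c(-2, 9) + S = 15 + 3366 = 3381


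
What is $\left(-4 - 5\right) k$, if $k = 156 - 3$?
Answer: $-1377$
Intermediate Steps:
$k = 153$ ($k = 156 - 3 = 153$)
$\left(-4 - 5\right) k = \left(-4 - 5\right) 153 = \left(-9\right) 153 = -1377$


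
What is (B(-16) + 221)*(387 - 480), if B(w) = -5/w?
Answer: -329313/16 ≈ -20582.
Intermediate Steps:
B(w) = -5/w
(B(-16) + 221)*(387 - 480) = (-5/(-16) + 221)*(387 - 480) = (-5*(-1/16) + 221)*(-93) = (5/16 + 221)*(-93) = (3541/16)*(-93) = -329313/16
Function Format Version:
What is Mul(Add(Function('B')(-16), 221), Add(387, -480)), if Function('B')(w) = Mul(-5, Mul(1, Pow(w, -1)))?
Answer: Rational(-329313, 16) ≈ -20582.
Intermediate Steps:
Function('B')(w) = Mul(-5, Pow(w, -1))
Mul(Add(Function('B')(-16), 221), Add(387, -480)) = Mul(Add(Mul(-5, Pow(-16, -1)), 221), Add(387, -480)) = Mul(Add(Mul(-5, Rational(-1, 16)), 221), -93) = Mul(Add(Rational(5, 16), 221), -93) = Mul(Rational(3541, 16), -93) = Rational(-329313, 16)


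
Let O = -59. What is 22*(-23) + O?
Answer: -565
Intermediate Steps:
22*(-23) + O = 22*(-23) - 59 = -506 - 59 = -565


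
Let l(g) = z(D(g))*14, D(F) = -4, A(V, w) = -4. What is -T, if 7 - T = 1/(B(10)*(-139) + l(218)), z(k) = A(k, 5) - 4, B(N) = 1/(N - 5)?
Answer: -4898/699 ≈ -7.0072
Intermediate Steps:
B(N) = 1/(-5 + N)
z(k) = -8 (z(k) = -4 - 4 = -8)
l(g) = -112 (l(g) = -8*14 = -112)
T = 4898/699 (T = 7 - 1/(-139/(-5 + 10) - 112) = 7 - 1/(-139/5 - 112) = 7 - 1/(-699/5) = 7 - 1*(-5/699) = 7 + 5/699 = 4898/699 ≈ 7.0072)
-T = -1*4898/699 = -4898/699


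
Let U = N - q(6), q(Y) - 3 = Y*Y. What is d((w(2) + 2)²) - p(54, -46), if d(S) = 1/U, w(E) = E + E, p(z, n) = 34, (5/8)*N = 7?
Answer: -4731/139 ≈ -34.036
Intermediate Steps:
N = 56/5 (N = (8/5)*7 = 56/5 ≈ 11.200)
q(Y) = 3 + Y² (q(Y) = 3 + Y*Y = 3 + Y²)
U = -139/5 (U = 56/5 - (3 + 6²) = 56/5 - (3 + 36) = 56/5 - 1*39 = 56/5 - 39 = -139/5 ≈ -27.800)
w(E) = 2*E
d(S) = -5/139 (d(S) = 1/(-139/5) = -5/139)
d((w(2) + 2)²) - p(54, -46) = -5/139 - 1*34 = -5/139 - 34 = -4731/139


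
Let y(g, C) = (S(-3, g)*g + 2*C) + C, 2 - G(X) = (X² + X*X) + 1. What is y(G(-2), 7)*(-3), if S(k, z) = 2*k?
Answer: -189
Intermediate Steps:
G(X) = 1 - 2*X² (G(X) = 2 - ((X² + X*X) + 1) = 2 - ((X² + X²) + 1) = 2 - (2*X² + 1) = 2 - (1 + 2*X²) = 2 + (-1 - 2*X²) = 1 - 2*X²)
y(g, C) = -6*g + 3*C (y(g, C) = ((2*(-3))*g + 2*C) + C = (-6*g + 2*C) + C = -6*g + 3*C)
y(G(-2), 7)*(-3) = (-6*(1 - 2*(-2)²) + 3*7)*(-3) = (-6*(1 - 2*4) + 21)*(-3) = (-6*(1 - 8) + 21)*(-3) = (-6*(-7) + 21)*(-3) = (42 + 21)*(-3) = 63*(-3) = -189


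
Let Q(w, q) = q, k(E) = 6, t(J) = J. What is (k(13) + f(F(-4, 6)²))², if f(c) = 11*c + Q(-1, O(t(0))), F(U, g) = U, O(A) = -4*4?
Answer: 27556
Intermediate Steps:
O(A) = -16
f(c) = -16 + 11*c (f(c) = 11*c - 16 = -16 + 11*c)
(k(13) + f(F(-4, 6)²))² = (6 + (-16 + 11*(-4)²))² = (6 + (-16 + 11*16))² = (6 + (-16 + 176))² = (6 + 160)² = 166² = 27556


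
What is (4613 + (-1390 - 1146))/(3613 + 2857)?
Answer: 2077/6470 ≈ 0.32102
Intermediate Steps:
(4613 + (-1390 - 1146))/(3613 + 2857) = (4613 - 2536)/6470 = 2077*(1/6470) = 2077/6470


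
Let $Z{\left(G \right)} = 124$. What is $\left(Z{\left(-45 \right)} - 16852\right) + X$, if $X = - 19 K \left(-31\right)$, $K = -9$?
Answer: $-22029$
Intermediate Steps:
$X = -5301$ ($X = \left(-19\right) \left(-9\right) \left(-31\right) = 171 \left(-31\right) = -5301$)
$\left(Z{\left(-45 \right)} - 16852\right) + X = \left(124 - 16852\right) - 5301 = -16728 - 5301 = -22029$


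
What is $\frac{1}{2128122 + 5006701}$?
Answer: $\frac{1}{7134823} \approx 1.4016 \cdot 10^{-7}$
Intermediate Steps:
$\frac{1}{2128122 + 5006701} = \frac{1}{7134823}$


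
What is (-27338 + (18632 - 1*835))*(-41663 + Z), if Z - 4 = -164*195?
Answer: 702589699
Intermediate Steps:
Z = -31976 (Z = 4 - 164*195 = 4 - 31980 = -31976)
(-27338 + (18632 - 1*835))*(-41663 + Z) = (-27338 + (18632 - 1*835))*(-41663 - 31976) = (-27338 + (18632 - 835))*(-73639) = (-27338 + 17797)*(-73639) = -9541*(-73639) = 702589699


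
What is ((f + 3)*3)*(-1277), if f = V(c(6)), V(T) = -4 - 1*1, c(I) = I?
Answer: 7662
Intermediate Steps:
V(T) = -5 (V(T) = -4 - 1 = -5)
f = -5
((f + 3)*3)*(-1277) = ((-5 + 3)*3)*(-1277) = -2*3*(-1277) = -6*(-1277) = 7662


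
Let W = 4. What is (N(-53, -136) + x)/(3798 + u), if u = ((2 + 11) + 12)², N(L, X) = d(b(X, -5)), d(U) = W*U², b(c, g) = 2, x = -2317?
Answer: -2301/4423 ≈ -0.52024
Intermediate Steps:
d(U) = 4*U²
N(L, X) = 16 (N(L, X) = 4*2² = 4*4 = 16)
u = 625 (u = (13 + 12)² = 25² = 625)
(N(-53, -136) + x)/(3798 + u) = (16 - 2317)/(3798 + 625) = -2301/4423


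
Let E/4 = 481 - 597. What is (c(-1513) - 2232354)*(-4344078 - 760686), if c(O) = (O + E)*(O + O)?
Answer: -19143110028672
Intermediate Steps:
E = -464 (E = 4*(481 - 597) = 4*(-116) = -464)
c(O) = 2*O*(-464 + O) (c(O) = (O - 464)*(O + O) = (-464 + O)*(2*O) = 2*O*(-464 + O))
(c(-1513) - 2232354)*(-4344078 - 760686) = (2*(-1513)*(-464 - 1513) - 2232354)*(-4344078 - 760686) = (2*(-1513)*(-1977) - 2232354)*(-5104764) = (5982402 - 2232354)*(-5104764) = 3750048*(-5104764) = -19143110028672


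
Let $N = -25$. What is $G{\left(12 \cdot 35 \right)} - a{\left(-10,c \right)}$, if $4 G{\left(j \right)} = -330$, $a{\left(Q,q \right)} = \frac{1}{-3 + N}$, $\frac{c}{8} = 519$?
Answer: $- \frac{2309}{28} \approx -82.464$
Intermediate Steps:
$c = 4152$ ($c = 8 \cdot 519 = 4152$)
$a{\left(Q,q \right)} = - \frac{1}{28}$ ($a{\left(Q,q \right)} = \frac{1}{-3 - 25} = \frac{1}{-28} = - \frac{1}{28}$)
$G{\left(j \right)} = - \frac{165}{2}$ ($G{\left(j \right)} = \frac{1}{4} \left(-330\right) = - \frac{165}{2}$)
$G{\left(12 \cdot 35 \right)} - a{\left(-10,c \right)} = - \frac{165}{2} - - \frac{1}{28} = - \frac{165}{2} + \frac{1}{28} = - \frac{2309}{28}$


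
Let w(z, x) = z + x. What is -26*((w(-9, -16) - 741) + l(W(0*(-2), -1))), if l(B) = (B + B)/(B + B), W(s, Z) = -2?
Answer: 19890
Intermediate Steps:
w(z, x) = x + z
l(B) = 1 (l(B) = (2*B)/((2*B)) = (2*B)*(1/(2*B)) = 1)
-26*((w(-9, -16) - 741) + l(W(0*(-2), -1))) = -26*(((-16 - 9) - 741) + 1) = -26*((-25 - 741) + 1) = -26*(-766 + 1) = -26*(-765) = 19890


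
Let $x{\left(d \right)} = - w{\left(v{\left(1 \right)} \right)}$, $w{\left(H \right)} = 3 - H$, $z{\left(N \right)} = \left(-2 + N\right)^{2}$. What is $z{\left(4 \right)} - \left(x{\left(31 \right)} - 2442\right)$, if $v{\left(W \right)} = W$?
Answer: $2448$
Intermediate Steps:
$x{\left(d \right)} = -2$ ($x{\left(d \right)} = - (3 - 1) = \left(-1\right) 2 = -2$)
$z{\left(4 \right)} - \left(x{\left(31 \right)} - 2442\right) = \left(-2 + 4\right)^{2} - \left(-2 - 2442\right) = 2^{2} - \left(-2 - 2442\right) = 4 - -2444 = 4 + 2444 = 2448$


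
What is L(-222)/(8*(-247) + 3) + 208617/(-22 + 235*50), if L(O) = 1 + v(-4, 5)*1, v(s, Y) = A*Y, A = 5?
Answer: 411296413/23139344 ≈ 17.775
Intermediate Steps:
v(s, Y) = 5*Y
L(O) = 26 (L(O) = 1 + (5*5)*1 = 1 + 25*1 = 1 + 25 = 26)
L(-222)/(8*(-247) + 3) + 208617/(-22 + 235*50) = 26/(8*(-247) + 3) + 208617/(-22 + 235*50) = 26/(-1976 + 3) + 208617/(-22 + 11750) = 26/(-1973) + 208617/11728 = 26*(-1/1973) + 208617*(1/11728) = -26/1973 + 208617/11728 = 411296413/23139344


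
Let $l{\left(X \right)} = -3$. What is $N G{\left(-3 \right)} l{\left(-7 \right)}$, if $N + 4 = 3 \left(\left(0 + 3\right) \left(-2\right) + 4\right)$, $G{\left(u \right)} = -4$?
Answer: $-120$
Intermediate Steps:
$N = -10$ ($N = -4 + 3 \left(\left(0 + 3\right) \left(-2\right) + 4\right) = -4 + 3 \left(3 \left(-2\right) + 4\right) = -4 + 3 \left(-6 + 4\right) = -4 + 3 \left(-2\right) = -4 - 6 = -10$)
$N G{\left(-3 \right)} l{\left(-7 \right)} = - 10 \left(\left(-4\right) \left(-3\right)\right) = \left(-10\right) 12 = -120$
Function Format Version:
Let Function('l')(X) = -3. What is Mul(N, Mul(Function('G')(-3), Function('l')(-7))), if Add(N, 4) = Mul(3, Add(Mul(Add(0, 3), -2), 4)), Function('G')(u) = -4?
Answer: -120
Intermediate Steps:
N = -10 (N = Add(-4, Mul(3, Add(Mul(Add(0, 3), -2), 4))) = Add(-4, Mul(3, Add(Mul(3, -2), 4))) = Add(-4, Mul(3, Add(-6, 4))) = Add(-4, Mul(3, -2)) = Add(-4, -6) = -10)
Mul(N, Mul(Function('G')(-3), Function('l')(-7))) = Mul(-10, Mul(-4, -3)) = Mul(-10, 12) = -120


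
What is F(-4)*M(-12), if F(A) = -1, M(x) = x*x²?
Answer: 1728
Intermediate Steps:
M(x) = x³
F(-4)*M(-12) = -1*(-12)³ = -1*(-1728) = 1728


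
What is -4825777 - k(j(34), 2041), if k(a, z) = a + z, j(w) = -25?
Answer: -4827793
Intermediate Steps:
-4825777 - k(j(34), 2041) = -4825777 - (-25 + 2041) = -4825777 - 1*2016 = -4825777 - 2016 = -4827793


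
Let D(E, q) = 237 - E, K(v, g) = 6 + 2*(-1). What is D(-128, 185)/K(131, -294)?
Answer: 365/4 ≈ 91.250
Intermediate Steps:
K(v, g) = 4 (K(v, g) = 6 - 2 = 4)
D(-128, 185)/K(131, -294) = (237 - 1*(-128))/4 = (237 + 128)*(¼) = 365*(¼) = 365/4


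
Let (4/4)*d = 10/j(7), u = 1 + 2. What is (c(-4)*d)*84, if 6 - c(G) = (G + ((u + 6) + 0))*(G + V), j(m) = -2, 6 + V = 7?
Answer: -8820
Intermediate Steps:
u = 3
V = 1 (V = -6 + 7 = 1)
c(G) = 6 - (1 + G)*(9 + G) (c(G) = 6 - (G + ((3 + 6) + 0))*(G + 1) = 6 - (G + (9 + 0))*(1 + G) = 6 - (G + 9)*(1 + G) = 6 - (9 + G)*(1 + G) = 6 - (1 + G)*(9 + G))
d = -5 (d = 10/(-2) = 10*(-½) = -5)
(c(-4)*d)*84 = ((-3 - 1*(-4)² - 10*(-4))*(-5))*84 = ((-3 - 1*16 + 40)*(-5))*84 = ((-3 - 16 + 40)*(-5))*84 = (21*(-5))*84 = -105*84 = -8820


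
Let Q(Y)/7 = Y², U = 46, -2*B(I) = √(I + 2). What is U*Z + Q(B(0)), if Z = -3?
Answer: -269/2 ≈ -134.50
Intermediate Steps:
B(I) = -√(2 + I)/2 (B(I) = -√(I + 2)/2 = -√(2 + I)/2)
Q(Y) = 7*Y²
U*Z + Q(B(0)) = 46*(-3) + 7*(-√(2 + 0)/2)² = -138 + 7*(-√2/2)² = -138 + 7*(½) = -138 + 7/2 = -269/2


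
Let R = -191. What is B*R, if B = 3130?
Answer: -597830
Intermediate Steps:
B*R = 3130*(-191) = -597830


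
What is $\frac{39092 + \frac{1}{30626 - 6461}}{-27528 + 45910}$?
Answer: $\frac{944658181}{444201030} \approx 2.1266$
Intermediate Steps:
$\frac{39092 + \frac{1}{30626 - 6461}}{-27528 + 45910} = \frac{39092 + \frac{1}{24165}}{18382} = \left(39092 + \frac{1}{24165}\right) \frac{1}{18382} = \frac{944658181}{24165} \cdot \frac{1}{18382} = \frac{944658181}{444201030}$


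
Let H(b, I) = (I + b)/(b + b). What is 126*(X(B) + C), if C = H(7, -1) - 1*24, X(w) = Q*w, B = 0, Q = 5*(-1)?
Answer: -2970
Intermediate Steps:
H(b, I) = (I + b)/(2*b) (H(b, I) = (I + b)/((2*b)) = (I + b)*(1/(2*b)) = (I + b)/(2*b))
Q = -5
X(w) = -5*w
C = -165/7 (C = (1/2)*(-1 + 7)/7 - 1*24 = (1/2)*(1/7)*6 - 24 = 3/7 - 24 = -165/7 ≈ -23.571)
126*(X(B) + C) = 126*(-5*0 - 165/7) = 126*(0 - 165/7) = 126*(-165/7) = -2970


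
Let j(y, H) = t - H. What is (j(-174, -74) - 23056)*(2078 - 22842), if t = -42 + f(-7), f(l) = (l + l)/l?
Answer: 478028808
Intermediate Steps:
f(l) = 2 (f(l) = (2*l)/l = 2)
t = -40 (t = -42 + 2 = -40)
j(y, H) = -40 - H
(j(-174, -74) - 23056)*(2078 - 22842) = ((-40 - 1*(-74)) - 23056)*(2078 - 22842) = ((-40 + 74) - 23056)*(-20764) = (34 - 23056)*(-20764) = -23022*(-20764) = 478028808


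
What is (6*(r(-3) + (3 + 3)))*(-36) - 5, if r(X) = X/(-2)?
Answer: -1625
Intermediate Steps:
r(X) = -X/2 (r(X) = X*(-½) = -X/2)
(6*(r(-3) + (3 + 3)))*(-36) - 5 = (6*(-½*(-3) + (3 + 3)))*(-36) - 5 = (6*(3/2 + 6))*(-36) - 5 = (6*(15/2))*(-36) - 5 = 45*(-36) - 5 = -1620 - 5 = -1625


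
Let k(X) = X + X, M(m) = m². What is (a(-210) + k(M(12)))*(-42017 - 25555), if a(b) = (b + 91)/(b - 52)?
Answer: -2553376950/131 ≈ -1.9491e+7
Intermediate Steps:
a(b) = (91 + b)/(-52 + b)
k(X) = 2*X
(a(-210) + k(M(12)))*(-42017 - 25555) = ((91 - 210)/(-52 - 210) + 2*12²)*(-42017 - 25555) = (-119/(-262) + 2*144)*(-67572) = (-1/262*(-119) + 288)*(-67572) = (119/262 + 288)*(-67572) = (75575/262)*(-67572) = -2553376950/131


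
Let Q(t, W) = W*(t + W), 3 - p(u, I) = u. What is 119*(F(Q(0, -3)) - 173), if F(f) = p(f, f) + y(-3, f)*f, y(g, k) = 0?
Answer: -21301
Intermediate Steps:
p(u, I) = 3 - u
Q(t, W) = W*(W + t)
F(f) = 3 - f (F(f) = (3 - f) + 0*f = (3 - f) + 0 = 3 - f)
119*(F(Q(0, -3)) - 173) = 119*((3 - (-3)*(-3 + 0)) - 173) = 119*((3 - (-3)*(-3)) - 173) = 119*((3 - 1*9) - 173) = 119*((3 - 9) - 173) = 119*(-6 - 173) = 119*(-179) = -21301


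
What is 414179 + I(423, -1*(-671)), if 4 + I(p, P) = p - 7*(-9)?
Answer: 414661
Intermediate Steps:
I(p, P) = 59 + p (I(p, P) = -4 + (p - 7*(-9)) = -4 + (p + 63) = -4 + (63 + p) = 59 + p)
414179 + I(423, -1*(-671)) = 414179 + (59 + 423) = 414179 + 482 = 414661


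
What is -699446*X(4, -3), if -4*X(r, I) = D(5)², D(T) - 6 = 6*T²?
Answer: 4255429464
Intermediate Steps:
D(T) = 6 + 6*T²
X(r, I) = -6084 (X(r, I) = -(6 + 6*5²)²/4 = -(6 + 6*25)²/4 = -(6 + 150)²/4 = -¼*156² = -¼*24336 = -6084)
-699446*X(4, -3) = -699446*(-6084) = 4255429464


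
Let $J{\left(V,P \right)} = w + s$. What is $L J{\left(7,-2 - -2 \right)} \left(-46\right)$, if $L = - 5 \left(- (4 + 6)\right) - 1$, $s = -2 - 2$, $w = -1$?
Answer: $11270$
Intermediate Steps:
$s = -4$ ($s = -2 - 2 = -4$)
$J{\left(V,P \right)} = -5$ ($J{\left(V,P \right)} = -1 - 4 = -5$)
$L = 49$ ($L = - 5 \left(\left(-1\right) 10\right) - 1 = \left(-5\right) \left(-10\right) - 1 = 50 - 1 = 49$)
$L J{\left(7,-2 - -2 \right)} \left(-46\right) = 49 \left(-5\right) \left(-46\right) = \left(-245\right) \left(-46\right) = 11270$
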